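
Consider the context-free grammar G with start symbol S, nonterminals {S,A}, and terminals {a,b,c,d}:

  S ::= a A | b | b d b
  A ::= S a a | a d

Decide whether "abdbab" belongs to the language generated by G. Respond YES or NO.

Convert to CNF:
  S -> T0 A | T2 X4 | b
  A -> S X3 | T0 T1
  T0 -> a
  T1 -> d
  T2 -> b
  X3 -> T0 T0
  X4 -> T1 T2

CYK fill:
  cell(0,0) a: {T0}  orig:{}
  cell(1,1) b: {S,T2}  orig:{S}
  cell(2,2) d: {T1}  orig:{}
  cell(3,3) b: {S,T2}  orig:{S}
  cell(4,4) a: {T0}  orig:{}
  cell(5,5) b: {S,T2}  orig:{S}
  cell(0,1) ab: ∅
  cell(1,2) bd: ∅
  cell(2,3) db: {X4}  orig:{}
  cell(3,4) ba: ∅
  cell(4,5) ab: ∅
  cell(0,2) abd: ∅
  cell(1,3) bdb: {S}
  cell(2,4) dba: ∅
  cell(3,5) bab: ∅
  cell(0,3) abdb: ∅
  cell(1,4) bdba: ∅
  cell(2,5) dbab: ∅
  cell(0,4) abdba: ∅
  cell(1,5) bdbab: ∅
  cell(0,5) abdbab: ∅

S ∉ T[0,5] ⇒ NO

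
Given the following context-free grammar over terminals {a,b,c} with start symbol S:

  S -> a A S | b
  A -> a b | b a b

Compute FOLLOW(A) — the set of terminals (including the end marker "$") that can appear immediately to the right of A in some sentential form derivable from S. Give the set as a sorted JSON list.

Compute FIRST by fixpoint:
round 1:
  A via A→a b: +{a}
  A via A→b a b: +{b}
  S via S→a A S: +{a}
  S via S→b: +{b}
  FIRST[S]={a,b}  FIRST[A]={a,b}
round 2: done
  FIRST[S]={a,b}  FIRST[A]={a,b}

FOLLOW iteration:
seed FOLLOW(S) with $
iter 1:
  S→a A S: FOLLOW(A) ⊇ FIRST(S) = {a,b}; new: +{a,b}
  FOLLOW(S)={$}  FOLLOW(A)={a,b}
iter 2: (stable)
  FOLLOW(S)={$}  FOLLOW(A)={a,b}

FOLLOW(A) = ["a", "b"]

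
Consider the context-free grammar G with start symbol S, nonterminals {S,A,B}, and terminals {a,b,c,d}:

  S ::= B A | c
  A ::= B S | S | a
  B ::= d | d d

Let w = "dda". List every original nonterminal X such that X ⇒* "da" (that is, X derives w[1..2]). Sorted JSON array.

Convert to CNF:
  S -> B A | c
  A -> B A | B S | a | c
  B -> T0 T0 | d
  T0 -> d

CYK table (by increasing span) — only the sub-triangle for w[1..2]:
  T[1,1] 'd' = {B,T0}  orig:{B}
  T[2,2] 'a' = {A}
  T[1,2] 'da' = {A,S}

Original NTs in T[1,2] deriving "da": ["A", "S"]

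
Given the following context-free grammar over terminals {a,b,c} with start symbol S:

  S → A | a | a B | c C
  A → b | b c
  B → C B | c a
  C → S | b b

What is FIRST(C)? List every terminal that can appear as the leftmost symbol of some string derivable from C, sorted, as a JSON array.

FIRST iteration:
round 1:
  A via A→b: +{b}
  B via B→c a: +{c}
  C via C→b b: +{b}
  S via S→A: +{b}
  S via S→a: +{a}
  S via S→c C: +{c}
  FIRST[S]={a,b,c}  FIRST[A]={b}  FIRST[B]={c}  FIRST[C]={b}
round 2:
  B via B→C B: +{b}
  C via C→S: +{a,c}
  FIRST[S]={a,b,c}  FIRST[A]={b}  FIRST[B]={b,c}  FIRST[C]={a,b,c}
round 3:
  B via B→C B: +{a}
  FIRST[S]={a,b,c}  FIRST[A]={b}  FIRST[B]={a,b,c}  FIRST[C]={a,b,c}
round 4: — fixpoint
  FIRST[S]={a,b,c}  FIRST[A]={b}  FIRST[B]={a,b,c}  FIRST[C]={a,b,c}

FIRST(C) = ["a", "b", "c"]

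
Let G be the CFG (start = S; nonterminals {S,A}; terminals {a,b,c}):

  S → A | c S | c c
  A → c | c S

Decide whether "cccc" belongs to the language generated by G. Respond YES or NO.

Convert to CNF:
  S -> T0 S | T0 T0 | c
  A -> T0 S | c
  T0 -> c

CYK fill:
  T[0,0] 'c' = {A,S,T0}  orig:{A,S}
  T[1,1] 'c' = {A,S,T0}  orig:{A,S}
  T[2,2] 'c' = {A,S,T0}  orig:{A,S}
  T[3,3] 'c' = {A,S,T0}  orig:{A,S}
  T[0,1] 'cc' = {A,S}
  T[1,2] 'cc' = {A,S}
  T[2,3] 'cc' = {A,S}
  T[0,2] 'ccc' = {A,S}
  T[1,3] 'ccc' = {A,S}
  T[0,3] 'cccc' = {A,S}

S ∈ T[0,3] ⇒ YES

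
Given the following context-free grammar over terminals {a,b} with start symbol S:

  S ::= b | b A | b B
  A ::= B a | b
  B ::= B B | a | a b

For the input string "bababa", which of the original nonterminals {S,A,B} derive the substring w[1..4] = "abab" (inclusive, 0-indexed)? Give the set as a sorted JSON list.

Convert to CNF:
  S -> T1 A | T1 B | b
  A -> B T0 | b
  B -> B B | T0 T1 | a
  T0 -> a
  T1 -> b

Fill CYK table bottom-up (cells [i..j] with 1 ≤ i ≤ j ≤ 4 only):
  T[1,1] 'a' = {B,T0}  orig:{B}
  T[2,2] 'b' = {A,S,T1}  orig:{A,S}
  T[3,3] 'a' = {B,T0}  orig:{B}
  T[4,4] 'b' = {A,S,T1}  orig:{A,S}
  T[1,2] 'ab' = {B}
  T[2,3] 'ba' = {S}
  T[3,4] 'ab' = {B}
  T[1,3] 'aba' = {A,B}
  T[2,4] 'bab' = {S}
  T[1,4] 'abab' = {B}

Original NTs in T[1,4] deriving "abab": ["B"]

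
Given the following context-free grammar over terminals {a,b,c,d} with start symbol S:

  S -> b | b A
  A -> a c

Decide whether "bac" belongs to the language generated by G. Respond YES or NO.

Convert to CNF:
  S -> T2 A | b
  A -> T0 T1
  T0 -> a
  T1 -> c
  T2 -> b

Fill CYK table bottom-up:
  T[0,0] 'b' = {S,T2}  orig:{S}
  T[1,1] 'a' = {T0}  orig:{}
  T[2,2] 'c' = {T1}  orig:{}
  T[0,1] 'ba' = ∅
  T[1,2] 'ac' = {A}
  T[0,2] 'bac' = {S}

S ∈ T[0,2] ⇒ YES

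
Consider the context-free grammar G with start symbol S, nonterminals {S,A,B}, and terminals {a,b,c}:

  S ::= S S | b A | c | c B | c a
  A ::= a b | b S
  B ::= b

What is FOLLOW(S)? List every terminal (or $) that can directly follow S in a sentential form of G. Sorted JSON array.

FIRST iteration:
round 1:
  A via A→a b: +{a}
  A via A→b S: +{b}
  B via B→b: +{b}
  S via S→b A: +{b}
  S via S→c: +{c}
  S: {b,c}  A: {a,b}  B: {b}
round 2: — fixpoint
  S: {b,c}  A: {a,b}  B: {b}

Compute FOLLOW by fixpoint:
FOLLOW(S) := {$}
iter 1:
  S→S S: FOLLOW(S) ⊇ FIRST(S) = {b,c}; new: +{b,c}
  S→b A: FOLLOW(A) ⊇ FOLLOW(S) ⊇ {$,b,c}; new: +{$,b,c}
  S→c B: FOLLOW(B) ⊇ FOLLOW(S) ⊇ {$,b,c}; new: +{$,b,c}
  S: {$,b,c}  A: {$,b,c}  B: {$,b,c}
iter 2: done
  S: {$,b,c}  A: {$,b,c}  B: {$,b,c}

FOLLOW(S) = ["$", "b", "c"]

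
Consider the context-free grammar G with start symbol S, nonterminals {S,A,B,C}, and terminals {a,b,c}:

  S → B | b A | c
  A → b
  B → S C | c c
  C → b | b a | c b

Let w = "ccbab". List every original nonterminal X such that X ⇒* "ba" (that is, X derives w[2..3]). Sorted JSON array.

Convert to CNF:
  S -> S C | T0 T0 | T1 A | c
  A -> b
  B -> S C | T0 T0
  C -> T0 T1 | T1 T2 | b
  T0 -> c
  T1 -> b
  T2 -> a

CYK fill — only the sub-triangle for w[2..3]:
  T[2,2] 'b' = {A,C,T1}  orig:{A,C}
  T[3,3] 'a' = {T2}  orig:{}
  T[2,3] 'ba' = {C}

Original NTs in T[2,3] deriving "ba": ["C"]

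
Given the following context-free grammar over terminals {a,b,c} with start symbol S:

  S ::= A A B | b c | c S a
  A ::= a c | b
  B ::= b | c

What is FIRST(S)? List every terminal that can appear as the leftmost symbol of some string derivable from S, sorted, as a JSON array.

FIRST sets, iterate to fixpoint:
iter 1:
  A via A→a c: +{a}
  A via A→b: +{b}
  B via B→b: +{b}
  B via B→c: +{c}
  S via S→A A B: +{a,b}
  S via S→c S a: +{c}
  FIRST[S]={a,b,c}  FIRST[A]={a,b}  FIRST[B]={b,c}
iter 2: (stable)
  FIRST[S]={a,b,c}  FIRST[A]={a,b}  FIRST[B]={b,c}

FIRST(S) = ["a", "b", "c"]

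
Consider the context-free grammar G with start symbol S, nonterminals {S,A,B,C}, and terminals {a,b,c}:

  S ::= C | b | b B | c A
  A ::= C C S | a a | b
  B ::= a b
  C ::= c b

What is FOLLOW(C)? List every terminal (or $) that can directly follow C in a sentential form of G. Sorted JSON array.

FIRST iteration:
pass 1:
  A via A→a a: +{a}
  A via A→b: +{b}
  B via B→a b: +{a}
  C via C→c b: +{c}
  S via S→C: +{c}
  S via S→b: +{b}
  FIRST[S]={b,c}  FIRST[A]={a,b}  FIRST[B]={a}  FIRST[C]={c}
pass 2:
  A via A→C C S: +{c}
  FIRST[S]={b,c}  FIRST[A]={a,b,c}  FIRST[B]={a}  FIRST[C]={c}
pass 3: done
  FIRST[S]={b,c}  FIRST[A]={a,b,c}  FIRST[B]={a}  FIRST[C]={c}

Compute FOLLOW by fixpoint:
FOLLOW(S) := {$}
pass 1:
  A→C C S: FOLLOW(C) ⊇ FIRST(C) = {c}; new: +{c}
  A→C C S: FOLLOW(C) ⊇ FIRST(S) = {b,c}; new: +{b}
  S→C: FOLLOW(C) ⊇ FOLLOW(S) ⊇ {$}; new: +{$}
  S→b B: FOLLOW(B) ⊇ FOLLOW(S) ⊇ {$}; new: +{$}
  S→c A: FOLLOW(A) ⊇ FOLLOW(S) ⊇ {$}; new: +{$}
  S: {$}  A: {$}  B: {$}  C: {$,b,c}
pass 2: — fixpoint
  S: {$}  A: {$}  B: {$}  C: {$,b,c}

FOLLOW(C) = ["$", "b", "c"]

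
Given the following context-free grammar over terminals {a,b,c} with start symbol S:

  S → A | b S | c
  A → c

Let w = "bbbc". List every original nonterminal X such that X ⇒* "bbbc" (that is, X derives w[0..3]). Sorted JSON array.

Convert to CNF:
  S -> T0 S | c
  A -> c
  T0 -> b

Fill CYK table bottom-up — only the sub-triangle for w[0..3]:
  T[0,0] 'b' = {T0}  orig:{}
  T[1,1] 'b' = {T0}  orig:{}
  T[2,2] 'b' = {T0}  orig:{}
  T[3,3] 'c' = {A,S}
  T[0,1] 'bb' = ∅
  T[1,2] 'bb' = ∅
  T[2,3] 'bc' = {S}
  T[0,2] 'bbb' = ∅
  T[1,3] 'bbc' = {S}
  T[0,3] 'bbbc' = {S}

Original NTs in T[0,3] deriving "bbbc": ["S"]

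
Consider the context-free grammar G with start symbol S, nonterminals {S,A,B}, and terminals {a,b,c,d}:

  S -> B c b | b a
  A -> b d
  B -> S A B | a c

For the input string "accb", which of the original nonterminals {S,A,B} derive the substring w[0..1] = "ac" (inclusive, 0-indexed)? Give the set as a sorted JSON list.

Convert to CNF:
  S -> B X5 | T0 T2
  A -> T0 T1
  B -> S X4 | T2 T3
  T0 -> b
  T1 -> d
  T2 -> a
  T3 -> c
  X4 -> A B
  X5 -> T3 T0

CYK fill, restricted to cells inside w[0..1]:
  T[0,0] 'a' = {T2}  orig:{}
  T[1,1] 'c' = {T3}  orig:{}
  T[0,1] 'ac' = {B}

Original NTs in T[0,1] deriving "ac": ["B"]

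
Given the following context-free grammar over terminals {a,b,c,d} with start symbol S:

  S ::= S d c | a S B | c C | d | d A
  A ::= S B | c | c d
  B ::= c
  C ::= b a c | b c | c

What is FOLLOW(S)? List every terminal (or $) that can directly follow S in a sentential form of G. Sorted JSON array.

FIRST sets, iterate to fixpoint:
[1]
  A via A→c: +{c}
  B via B→c: +{c}
  C via C→b a c: +{b}
  C via C→c: +{c}
  S via S→a S B: +{a}
  S via S→c C: +{c}
  S via S→d: +{d}
  FIRST(S)={a,c,d}  FIRST(A)={c}  FIRST(B)={c}  FIRST(C)={b,c}
[2]
  A via A→S B: +{a,d}
  FIRST(S)={a,c,d}  FIRST(A)={a,c,d}  FIRST(B)={c}  FIRST(C)={b,c}
[3] (stable)
  FIRST(S)={a,c,d}  FIRST(A)={a,c,d}  FIRST(B)={c}  FIRST(C)={b,c}

Compute FOLLOW by fixpoint:
initialize: $ ∈ FOLLOW(S)
[1]
  A→S B: FOLLOW(S) ⊇ FIRST(B) = {c}; new: +{c}
  S→S d c: FOLLOW(S) ⊇ FIRST(d) = {d}; new: +{d}
  S→a S B: FOLLOW(B) ⊇ FOLLOW(S) ⊇ {$,c,d}; new: +{$,c,d}
  S→c C: FOLLOW(C) ⊇ FOLLOW(S) ⊇ {$,c,d}; new: +{$,c,d}
  S→d A: FOLLOW(A) ⊇ FOLLOW(S) ⊇ {$,c,d}; new: +{$,c,d}
  FOLLOW(S)={$,c,d}  FOLLOW(A)={$,c,d}  FOLLOW(B)={$,c,d}  FOLLOW(C)={$,c,d}
[2] done
  FOLLOW(S)={$,c,d}  FOLLOW(A)={$,c,d}  FOLLOW(B)={$,c,d}  FOLLOW(C)={$,c,d}

FOLLOW(S) = ["$", "c", "d"]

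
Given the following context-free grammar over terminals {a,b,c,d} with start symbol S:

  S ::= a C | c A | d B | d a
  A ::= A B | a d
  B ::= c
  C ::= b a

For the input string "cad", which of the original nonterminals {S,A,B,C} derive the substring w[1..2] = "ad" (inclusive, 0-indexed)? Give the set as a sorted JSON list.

CNF form of G:
  S -> T0 C | T1 B | T1 T0 | T3 A
  A -> A B | T0 T1
  B -> c
  C -> T2 T0
  T0 -> a
  T1 -> d
  T2 -> b
  T3 -> c

Fill CYK table bottom-up (cells [i..j] with 1 ≤ i ≤ j ≤ 2 only):
  cell(1,1) a: {T0}  orig:{}
  cell(2,2) d: {T1}  orig:{}
  cell(1,2) ad: {A}

Original NTs in T[1,2] deriving "ad": ["A"]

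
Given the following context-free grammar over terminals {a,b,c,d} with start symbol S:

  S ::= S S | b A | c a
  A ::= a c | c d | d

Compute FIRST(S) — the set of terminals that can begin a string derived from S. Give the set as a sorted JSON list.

FIRST iteration:
round 1:
  A via A→a c: +{a}
  A via A→c d: +{c}
  A via A→d: +{d}
  S via S→b A: +{b}
  S via S→c a: +{c}
  FIRST[S]={b,c}  FIRST[A]={a,c,d}
round 2: (no change)
  FIRST[S]={b,c}  FIRST[A]={a,c,d}

FIRST(S) = ["b", "c"]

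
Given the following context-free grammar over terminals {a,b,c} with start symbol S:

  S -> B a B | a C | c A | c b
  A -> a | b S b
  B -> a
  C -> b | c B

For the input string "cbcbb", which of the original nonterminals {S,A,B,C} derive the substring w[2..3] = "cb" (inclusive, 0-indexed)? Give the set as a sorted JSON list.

CNF form of G:
  S -> B X4 | T1 A | T1 T0 | T2 C
  A -> T0 X3 | a
  B -> a
  C -> T1 B | b
  T0 -> b
  T1 -> c
  T2 -> a
  X3 -> S T0
  X4 -> T2 B

CYK table (by increasing span), restricted to cells inside w[2..3]:
  [2..2]={T1}  "c"  orig:{}
  [3..3]={C,T0}  "b"  orig:{C}
  [2..3]={S}  "cb"

Original NTs in T[2,3] deriving "cb": ["S"]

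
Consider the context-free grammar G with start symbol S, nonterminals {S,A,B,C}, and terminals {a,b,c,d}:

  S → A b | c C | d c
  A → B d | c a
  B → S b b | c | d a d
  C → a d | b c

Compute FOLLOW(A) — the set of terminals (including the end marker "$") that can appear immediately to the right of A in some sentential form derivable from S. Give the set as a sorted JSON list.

FIRST iteration:
iter 1:
  A via A→c a: +{c}
  B via B→c: +{c}
  B via B→d a d: +{d}
  C via C→a d: +{a}
  C via C→b c: +{b}
  S via S→A b: +{c}
  S via S→d c: +{d}
  FIRST[S]={c,d}  FIRST[A]={c}  FIRST[B]={c,d}  FIRST[C]={a,b}
iter 2:
  A via A→B d: +{d}
  FIRST[S]={c,d}  FIRST[A]={c,d}  FIRST[B]={c,d}  FIRST[C]={a,b}
iter 3: — fixpoint
  FIRST[S]={c,d}  FIRST[A]={c,d}  FIRST[B]={c,d}  FIRST[C]={a,b}

Compute FOLLOW by fixpoint:
seed FOLLOW(S) with $
[1]
  A→B d: FOLLOW(B) ⊇ FIRST(d) = {d}; new: +{d}
  B→S b b: FOLLOW(S) ⊇ FIRST(b) = {b}; new: +{b}
  S→A b: FOLLOW(A) ⊇ FIRST(b) = {b}; new: +{b}
  S→c C: FOLLOW(C) ⊇ FOLLOW(S) ⊇ {$,b}; new: +{$,b}
  FOLLOW[S]={$,b}  FOLLOW[A]={b}  FOLLOW[B]={d}  FOLLOW[C]={$,b}
[2] done
  FOLLOW[S]={$,b}  FOLLOW[A]={b}  FOLLOW[B]={d}  FOLLOW[C]={$,b}

FOLLOW(A) = ["b"]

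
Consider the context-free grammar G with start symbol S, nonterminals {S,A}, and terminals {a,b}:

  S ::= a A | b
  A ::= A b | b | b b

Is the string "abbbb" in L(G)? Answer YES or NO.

Convert to CNF:
  S -> T1 A | b
  A -> A T0 | T0 T0 | b
  T0 -> b
  T1 -> a

CYK fill:
  cell(0,0) a: {T1}  orig:{}
  cell(1,1) b: {A,S,T0}  orig:{A,S}
  cell(2,2) b: {A,S,T0}  orig:{A,S}
  cell(3,3) b: {A,S,T0}  orig:{A,S}
  cell(4,4) b: {A,S,T0}  orig:{A,S}
  cell(0,1) ab: {S}
  cell(1,2) bb: {A}
  cell(2,3) bb: {A}
  cell(3,4) bb: {A}
  cell(0,2) abb: {S}
  cell(1,3) bbb: {A}
  cell(2,4) bbb: {A}
  cell(0,3) abbb: {S}
  cell(1,4) bbbb: {A}
  cell(0,4) abbbb: {S}

S ∈ T[0,4] ⇒ YES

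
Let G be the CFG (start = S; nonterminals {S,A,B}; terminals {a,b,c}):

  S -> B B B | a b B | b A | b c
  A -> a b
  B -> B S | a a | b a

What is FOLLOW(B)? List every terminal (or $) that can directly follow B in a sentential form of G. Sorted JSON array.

FIRST sets, iterate to fixpoint:
pass 1:
  A via A→a b: +{a}
  B via B→a a: +{a}
  B via B→b a: +{b}
  S via S→B B B: +{a,b}
  FIRST[S]={a,b}  FIRST[A]={a}  FIRST[B]={a,b}
pass 2: (no change)
  FIRST[S]={a,b}  FIRST[A]={a}  FIRST[B]={a,b}

FOLLOW iteration:
FOLLOW(S) := {$}
[1]
  B→B S: FOLLOW(B) ⊇ FIRST(S) = {a,b}; new: +{a,b}
  B→B S: FOLLOW(S) ⊇ FOLLOW(B) ⊇ {a,b}; new: +{a,b}
  S→B B B: FOLLOW(B) ⊇ FOLLOW(S) ⊇ {$,a,b}; new: +{$}
  S→b A: FOLLOW(A) ⊇ FOLLOW(S) ⊇ {$,a,b}; new: +{$,a,b}
  FOLLOW(S)={$,a,b}  FOLLOW(A)={$,a,b}  FOLLOW(B)={$,a,b}
[2] (no change)
  FOLLOW(S)={$,a,b}  FOLLOW(A)={$,a,b}  FOLLOW(B)={$,a,b}

FOLLOW(B) = ["$", "a", "b"]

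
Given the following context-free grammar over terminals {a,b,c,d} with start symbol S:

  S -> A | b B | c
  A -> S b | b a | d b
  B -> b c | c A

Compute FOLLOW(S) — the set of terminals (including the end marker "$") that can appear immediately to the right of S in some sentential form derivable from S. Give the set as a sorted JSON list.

FIRST sets, iterate to fixpoint:
iter 1:
  A via A→b a: +{b}
  A via A→d b: +{d}
  B via B→b c: +{b}
  B via B→c A: +{c}
  S via S→A: +{b,d}
  S via S→c: +{c}
  FIRST[S]={b,c,d}  FIRST[A]={b,d}  FIRST[B]={b,c}
iter 2:
  A via A→S b: +{c}
  FIRST[S]={b,c,d}  FIRST[A]={b,c,d}  FIRST[B]={b,c}
iter 3: (stable)
  FIRST[S]={b,c,d}  FIRST[A]={b,c,d}  FIRST[B]={b,c}

Compute FOLLOW by fixpoint:
FOLLOW(S) := {$}
[1]
  A→S b: FOLLOW(S) ⊇ FIRST(b) = {b}; new: +{b}
  S→A: FOLLOW(A) ⊇ FOLLOW(S) ⊇ {$,b}; new: +{$,b}
  S→b B: FOLLOW(B) ⊇ FOLLOW(S) ⊇ {$,b}; new: +{$,b}
  FOLLOW[S]={$,b}  FOLLOW[A]={$,b}  FOLLOW[B]={$,b}
[2] done
  FOLLOW[S]={$,b}  FOLLOW[A]={$,b}  FOLLOW[B]={$,b}

FOLLOW(S) = ["$", "b"]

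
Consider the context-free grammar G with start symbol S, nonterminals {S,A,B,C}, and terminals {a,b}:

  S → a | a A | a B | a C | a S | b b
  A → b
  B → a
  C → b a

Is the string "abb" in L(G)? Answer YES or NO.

CNF form of G:
  S -> T0 T0 | T1 A | T1 B | T1 C | T1 S | a
  A -> b
  B -> a
  C -> T0 T1
  T0 -> b
  T1 -> a

CYK table (by increasing span):
  cell(0,0) a: {B,S,T1}  orig:{B,S}
  cell(1,1) b: {A,T0}  orig:{A}
  cell(2,2) b: {A,T0}  orig:{A}
  cell(0,1) ab: {S}
  cell(1,2) bb: {S}
  cell(0,2) abb: {S}

S ∈ T[0,2] ⇒ YES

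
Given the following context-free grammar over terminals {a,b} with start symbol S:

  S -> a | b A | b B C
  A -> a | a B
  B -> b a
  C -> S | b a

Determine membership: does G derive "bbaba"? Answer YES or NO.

Convert to CNF:
  S -> T1 A | T1 X3 | a
  A -> T0 B | a
  B -> T1 T0
  C -> T1 A | T1 T0 | T1 X2 | a
  T0 -> a
  T1 -> b
  X2 -> B C
  X3 -> B C

Fill CYK table bottom-up:
  cell(0,0) b: {T1}  orig:{}
  cell(1,1) b: {T1}  orig:{}
  cell(2,2) a: {A,C,S,T0}  orig:{A,C,S}
  cell(3,3) b: {T1}  orig:{}
  cell(4,4) a: {A,C,S,T0}  orig:{A,C,S}
  cell(0,1) bb: ∅
  cell(1,2) ba: {B,C,S}
  cell(2,3) ab: ∅
  cell(3,4) ba: {B,C,S}
  cell(0,2) bba: ∅
  cell(1,3) bab: ∅
  cell(2,4) aba: {A}
  cell(0,3) bbab: ∅
  cell(1,4) baba: {C,S,X2,X3}  orig:{C,S}
  cell(0,4) bbaba: {C,S}

S ∈ T[0,4] ⇒ YES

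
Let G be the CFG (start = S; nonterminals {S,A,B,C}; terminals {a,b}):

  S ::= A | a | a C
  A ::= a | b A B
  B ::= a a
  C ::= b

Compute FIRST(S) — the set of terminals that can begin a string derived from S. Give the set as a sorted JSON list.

FIRST sets, iterate to fixpoint:
[1]
  A via A→a: +{a}
  A via A→b A B: +{b}
  B via B→a a: +{a}
  C via C→b: +{b}
  S via S→A: +{a,b}
  S: {a,b}  A: {a,b}  B: {a}  C: {b}
[2] (stable)
  S: {a,b}  A: {a,b}  B: {a}  C: {b}

FIRST(S) = ["a", "b"]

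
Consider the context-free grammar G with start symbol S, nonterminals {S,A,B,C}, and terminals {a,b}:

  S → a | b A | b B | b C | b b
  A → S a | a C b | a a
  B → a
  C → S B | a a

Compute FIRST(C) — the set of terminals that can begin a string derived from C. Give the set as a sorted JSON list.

Compute FIRST by fixpoint:
pass 1:
  A via A→a C b: +{a}
  B via B→a: +{a}
  C via C→a a: +{a}
  S via S→a: +{a}
  S via S→b A: +{b}
  FIRST(S)={a,b}  FIRST(A)={a}  FIRST(B)={a}  FIRST(C)={a}
pass 2:
  A via A→S a: +{b}
  C via C→S B: +{b}
  FIRST(S)={a,b}  FIRST(A)={a,b}  FIRST(B)={a}  FIRST(C)={a,b}
pass 3: (stable)
  FIRST(S)={a,b}  FIRST(A)={a,b}  FIRST(B)={a}  FIRST(C)={a,b}

FIRST(C) = ["a", "b"]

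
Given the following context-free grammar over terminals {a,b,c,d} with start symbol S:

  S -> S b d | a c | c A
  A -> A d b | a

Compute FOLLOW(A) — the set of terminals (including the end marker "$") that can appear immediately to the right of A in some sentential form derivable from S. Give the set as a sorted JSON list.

Compute FIRST by fixpoint:
pass 1:
  A via A→a: +{a}
  S via S→a c: +{a}
  S via S→c A: +{c}
  FIRST(S)={a,c}  FIRST(A)={a}
pass 2: — fixpoint
  FIRST(S)={a,c}  FIRST(A)={a}

Compute FOLLOW by fixpoint:
initialize: $ ∈ FOLLOW(S)
pass 1:
  A→A d b: FOLLOW(A) ⊇ FIRST(d) = {d}; new: +{d}
  S→S b d: FOLLOW(S) ⊇ FIRST(b) = {b}; new: +{b}
  S→c A: FOLLOW(A) ⊇ FOLLOW(S) ⊇ {$,b}; new: +{$,b}
  S: {$,b}  A: {$,b,d}
pass 2: (stable)
  S: {$,b}  A: {$,b,d}

FOLLOW(A) = ["$", "b", "d"]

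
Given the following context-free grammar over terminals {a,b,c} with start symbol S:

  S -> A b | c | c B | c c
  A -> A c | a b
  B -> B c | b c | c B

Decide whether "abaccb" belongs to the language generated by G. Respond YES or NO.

Convert to CNF:
  S -> A T2 | T0 B | T0 T0 | c
  A -> A T0 | T1 T2
  B -> B T0 | T0 B | T2 T0
  T0 -> c
  T1 -> a
  T2 -> b

CYK fill:
  cell(0,0) a: {T1}  orig:{}
  cell(1,1) b: {T2}  orig:{}
  cell(2,2) a: {T1}  orig:{}
  cell(3,3) c: {S,T0}  orig:{S}
  cell(4,4) c: {S,T0}  orig:{S}
  cell(5,5) b: {T2}  orig:{}
  cell(0,1) ab: {A}
  cell(1,2) ba: ∅
  cell(2,3) ac: ∅
  cell(3,4) cc: {S}
  cell(4,5) cb: ∅
  cell(0,2) aba: ∅
  cell(1,3) bac: ∅
  cell(2,4) acc: ∅
  cell(3,5) ccb: ∅
  cell(0,3) abac: ∅
  cell(1,4) bacc: ∅
  cell(2,5) accb: ∅
  cell(0,4) abacc: ∅
  cell(1,5) baccb: ∅
  cell(0,5) abaccb: ∅

S ∉ T[0,5] ⇒ NO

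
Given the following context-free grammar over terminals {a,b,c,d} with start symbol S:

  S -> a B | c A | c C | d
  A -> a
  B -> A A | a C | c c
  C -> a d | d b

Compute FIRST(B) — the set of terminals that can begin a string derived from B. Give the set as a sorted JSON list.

FIRST sets, iterate to fixpoint:
round 1:
  A via A→a: +{a}
  B via B→A A: +{a}
  B via B→c c: +{c}
  C via C→a d: +{a}
  C via C→d b: +{d}
  S via S→a B: +{a}
  S via S→c A: +{c}
  S via S→d: +{d}
  S: {a,c,d}  A: {a}  B: {a,c}  C: {a,d}
round 2: done
  S: {a,c,d}  A: {a}  B: {a,c}  C: {a,d}

FIRST(B) = ["a", "c"]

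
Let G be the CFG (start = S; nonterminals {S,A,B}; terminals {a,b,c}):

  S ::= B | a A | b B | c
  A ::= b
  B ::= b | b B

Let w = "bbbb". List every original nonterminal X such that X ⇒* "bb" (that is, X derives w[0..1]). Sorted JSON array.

Convert to CNF:
  S -> T0 B | T1 A | b | c
  A -> b
  B -> T0 B | b
  T0 -> b
  T1 -> a

CYK fill — only the sub-triangle for w[0..1]:
  T[0,0] 'b' = {A,B,S,T0}  orig:{A,B,S}
  T[1,1] 'b' = {A,B,S,T0}  orig:{A,B,S}
  T[0,1] 'bb' = {B,S}

Original NTs in T[0,1] deriving "bb": ["B", "S"]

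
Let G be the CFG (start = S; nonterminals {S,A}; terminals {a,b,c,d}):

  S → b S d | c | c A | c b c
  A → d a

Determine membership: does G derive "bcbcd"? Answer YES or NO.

CNF form of G:
  S -> T2 X4 | T3 A | T3 X5 | c
  A -> T0 T1
  T0 -> d
  T1 -> a
  T2 -> b
  T3 -> c
  X4 -> S T0
  X5 -> T2 T3

CYK fill:
  [0..0]={T2}  "b"  orig:{}
  [1..1]={S,T3}  "c"  orig:{S}
  [2..2]={T2}  "b"  orig:{}
  [3..3]={S,T3}  "c"  orig:{S}
  [4..4]={T0}  "d"  orig:{}
  [0..1]={X5}  "bc"  orig:{}
  [1..2]=∅  "cb"
  [2..3]={X5}  "bc"  orig:{}
  [3..4]={X4}  "cd"  orig:{}
  [0..2]=∅  "bcb"
  [1..3]={S}  "cbc"
  [2..4]={S}  "bcd"
  [0..3]=∅  "bcbc"
  [1..4]={X4}  "cbcd"  orig:{}
  [0..4]={S}  "bcbcd"

S ∈ T[0,4] ⇒ YES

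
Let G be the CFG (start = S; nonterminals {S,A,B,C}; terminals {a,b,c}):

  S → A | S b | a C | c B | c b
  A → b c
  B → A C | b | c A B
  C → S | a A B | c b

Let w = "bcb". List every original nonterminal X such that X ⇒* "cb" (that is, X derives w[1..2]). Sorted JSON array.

CNF form of G:
  S -> S T0 | T0 T1 | T1 B | T1 T0 | T2 C
  A -> T0 T1
  B -> A C | T1 X3 | b
  C -> S T0 | T0 T1 | T1 B | T1 T0 | T2 C | T2 X4
  T0 -> b
  T1 -> c
  T2 -> a
  X3 -> A B
  X4 -> A B

CYK fill (cells [i..j] with 1 ≤ i ≤ j ≤ 2 only):
  T[1,1] 'c' = {T1}  orig:{}
  T[2,2] 'b' = {B,T0}  orig:{B}
  T[1,2] 'cb' = {C,S}

Original NTs in T[1,2] deriving "cb": ["C", "S"]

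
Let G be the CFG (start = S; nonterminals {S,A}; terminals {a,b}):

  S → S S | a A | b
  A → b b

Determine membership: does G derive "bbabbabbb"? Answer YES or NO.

Convert to CNF:
  S -> S S | T1 A | b
  A -> T0 T0
  T0 -> b
  T1 -> a

Fill CYK table bottom-up:
  [0..0]={S,T0}  "b"  orig:{S}
  [1..1]={S,T0}  "b"  orig:{S}
  [2..2]={T1}  "a"  orig:{}
  [3..3]={S,T0}  "b"  orig:{S}
  [4..4]={S,T0}  "b"  orig:{S}
  [5..5]={T1}  "a"  orig:{}
  [6..6]={S,T0}  "b"  orig:{S}
  [7..7]={S,T0}  "b"  orig:{S}
  [8..8]={S,T0}  "b"  orig:{S}
  [0..1]={A,S}  "bb"
  [1..2]=∅  "ba"
  [2..3]=∅  "ab"
  [3..4]={A,S}  "bb"
  [4..5]=∅  "ba"
  [5..6]=∅  "ab"
  [6..7]={A,S}  "bb"
  [7..8]={A,S}  "bb"
  [0..2]=∅  "bba"
  [1..3]=∅  "bab"
  [2..4]={S}  "abb"
  [3..5]=∅  "bba"
  [4..6]=∅  "bab"
  [5..7]={S}  "abb"
  [6..8]={S}  "bbb"
  [0..3]=∅  "bbab"
  [1..4]={S}  "babb"
  [2..5]=∅  "abba"
  [3..6]=∅  "bbab"
  [4..7]={S}  "babb"
  [5..8]={S}  "abbb"
  [0..4]={S}  "bbabb"
  [1..5]=∅  "babba"
  [2..6]=∅  "abbab"
  [3..7]={S}  "bbabb"
  [4..8]={S}  "babbb"
  [0..5]=∅  "bbabba"
  [1..6]=∅  "babbab"
  [2..7]={S}  "abbabb"
  [3..8]={S}  "bbabbb"
  [0..6]=∅  "bbabbab"
  [1..7]={S}  "babbabb"
  [2..8]={S}  "abbabbb"
  [0..7]={S}  "bbabbabb"
  [1..8]={S}  "babbabbb"
  [0..8]={S}  "bbabbabbb"

S ∈ T[0,8] ⇒ YES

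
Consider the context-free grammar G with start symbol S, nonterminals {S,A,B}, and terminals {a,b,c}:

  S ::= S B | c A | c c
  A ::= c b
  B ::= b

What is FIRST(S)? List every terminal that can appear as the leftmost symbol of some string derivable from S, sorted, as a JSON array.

Compute FIRST by fixpoint:
round 1:
  A via A→c b: +{c}
  B via B→b: +{b}
  S via S→c A: +{c}
  FIRST[S]={c}  FIRST[A]={c}  FIRST[B]={b}
round 2: (stable)
  FIRST[S]={c}  FIRST[A]={c}  FIRST[B]={b}

FIRST(S) = ["c"]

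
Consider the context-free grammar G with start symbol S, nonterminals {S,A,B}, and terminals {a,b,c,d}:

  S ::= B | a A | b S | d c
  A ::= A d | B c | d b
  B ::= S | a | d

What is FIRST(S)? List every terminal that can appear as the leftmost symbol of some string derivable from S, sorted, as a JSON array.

FIRST iteration:
pass 1:
  A via A→d b: +{d}
  B via B→a: +{a}
  B via B→d: +{d}
  S via S→B: +{a,d}
  S via S→b S: +{b}
  FIRST(S)={a,b,d}  FIRST(A)={d}  FIRST(B)={a,d}
pass 2:
  A via A→B c: +{a}
  B via B→S: +{b}
  FIRST(S)={a,b,d}  FIRST(A)={a,d}  FIRST(B)={a,b,d}
pass 3:
  A via A→B c: +{b}
  FIRST(S)={a,b,d}  FIRST(A)={a,b,d}  FIRST(B)={a,b,d}
pass 4: — fixpoint
  FIRST(S)={a,b,d}  FIRST(A)={a,b,d}  FIRST(B)={a,b,d}

FIRST(S) = ["a", "b", "d"]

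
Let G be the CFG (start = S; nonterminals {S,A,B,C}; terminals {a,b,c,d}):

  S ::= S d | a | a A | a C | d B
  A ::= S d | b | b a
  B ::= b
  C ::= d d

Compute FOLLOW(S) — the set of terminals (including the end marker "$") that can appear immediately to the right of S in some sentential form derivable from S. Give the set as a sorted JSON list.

FIRST sets, iterate to fixpoint:
[1]
  A via A→b: +{b}
  B via B→b: +{b}
  C via C→d d: +{d}
  S via S→a: +{a}
  S via S→d B: +{d}
  S: {a,d}  A: {b}  B: {b}  C: {d}
[2]
  A via A→S d: +{a,d}
  S: {a,d}  A: {a,b,d}  B: {b}  C: {d}
[3] (stable)
  S: {a,d}  A: {a,b,d}  B: {b}  C: {d}

FOLLOW iteration:
seed FOLLOW(S) with $
pass 1:
  A→S d: FOLLOW(S) ⊇ FIRST(d) = {d}; new: +{d}
  S→a A: FOLLOW(A) ⊇ FOLLOW(S) ⊇ {$,d}; new: +{$,d}
  S→a C: FOLLOW(C) ⊇ FOLLOW(S) ⊇ {$,d}; new: +{$,d}
  S→d B: FOLLOW(B) ⊇ FOLLOW(S) ⊇ {$,d}; new: +{$,d}
  FOLLOW(S)={$,d}  FOLLOW(A)={$,d}  FOLLOW(B)={$,d}  FOLLOW(C)={$,d}
pass 2: — fixpoint
  FOLLOW(S)={$,d}  FOLLOW(A)={$,d}  FOLLOW(B)={$,d}  FOLLOW(C)={$,d}

FOLLOW(S) = ["$", "d"]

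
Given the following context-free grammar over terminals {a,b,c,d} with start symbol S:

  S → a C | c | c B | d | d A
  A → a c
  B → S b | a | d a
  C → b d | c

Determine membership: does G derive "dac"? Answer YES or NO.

CNF form of G:
  S -> T0 C | T1 B | T3 A | c | d
  A -> T0 T1
  B -> S T2 | T3 T0 | a
  C -> T2 T3 | c
  T0 -> a
  T1 -> c
  T2 -> b
  T3 -> d

Fill CYK table bottom-up:
  T[0,0] 'd' = {S,T3}  orig:{S}
  T[1,1] 'a' = {B,T0}  orig:{B}
  T[2,2] 'c' = {C,S,T1}  orig:{C,S}
  T[0,1] 'da' = {B}
  T[1,2] 'ac' = {A,S}
  T[0,2] 'dac' = {S}

S ∈ T[0,2] ⇒ YES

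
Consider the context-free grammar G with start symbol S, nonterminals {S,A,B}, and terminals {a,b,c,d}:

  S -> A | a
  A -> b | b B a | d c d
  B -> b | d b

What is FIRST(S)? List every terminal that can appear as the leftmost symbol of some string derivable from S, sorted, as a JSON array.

FIRST iteration:
round 1:
  A via A→b: +{b}
  A via A→d c d: +{d}
  B via B→b: +{b}
  B via B→d b: +{d}
  S via S→A: +{b,d}
  S via S→a: +{a}
  FIRST[S]={a,b,d}  FIRST[A]={b,d}  FIRST[B]={b,d}
round 2: — fixpoint
  FIRST[S]={a,b,d}  FIRST[A]={b,d}  FIRST[B]={b,d}

FIRST(S) = ["a", "b", "d"]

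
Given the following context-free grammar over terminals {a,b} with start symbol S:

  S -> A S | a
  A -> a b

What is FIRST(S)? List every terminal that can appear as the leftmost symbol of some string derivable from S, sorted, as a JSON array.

Compute FIRST by fixpoint:
iter 1:
  A via A→a b: +{a}
  S via S→A S: +{a}
  S: {a}  A: {a}
iter 2: (stable)
  S: {a}  A: {a}

FIRST(S) = ["a"]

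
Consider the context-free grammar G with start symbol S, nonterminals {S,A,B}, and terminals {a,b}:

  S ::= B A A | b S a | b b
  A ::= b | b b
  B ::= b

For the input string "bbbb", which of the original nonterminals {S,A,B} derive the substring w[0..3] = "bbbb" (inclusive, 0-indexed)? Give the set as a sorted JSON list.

Convert to CNF:
  S -> B X2 | T0 T0 | T0 X3
  A -> T0 T0 | b
  B -> b
  T0 -> b
  T1 -> a
  X2 -> A A
  X3 -> S T1

CYK table (by increasing span) (cells [i..j] with 0 ≤ i ≤ j ≤ 3 only):
  cell(0,0) b: {A,B,T0}  orig:{A,B}
  cell(1,1) b: {A,B,T0}  orig:{A,B}
  cell(2,2) b: {A,B,T0}  orig:{A,B}
  cell(3,3) b: {A,B,T0}  orig:{A,B}
  cell(0,1) bb: {A,S,X2}  orig:{A,S}
  cell(1,2) bb: {A,S,X2}  orig:{A,S}
  cell(2,3) bb: {A,S,X2}  orig:{A,S}
  cell(0,2) bbb: {S,X2}  orig:{S}
  cell(1,3) bbb: {S,X2}  orig:{S}
  cell(0,3) bbbb: {S,X2}  orig:{S}

Original NTs in T[0,3] deriving "bbbb": ["S"]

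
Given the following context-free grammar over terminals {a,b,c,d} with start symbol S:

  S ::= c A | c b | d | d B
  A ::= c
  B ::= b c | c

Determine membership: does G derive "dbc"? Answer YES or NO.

CNF form of G:
  S -> T1 A | T1 T0 | T2 B | d
  A -> c
  B -> T0 T1 | c
  T0 -> b
  T1 -> c
  T2 -> d

CYK fill:
  [0..0]={S,T2}  "d"  orig:{S}
  [1..1]={T0}  "b"  orig:{}
  [2..2]={A,B,T1}  "c"  orig:{A,B}
  [0..1]=∅  "db"
  [1..2]={B}  "bc"
  [0..2]={S}  "dbc"

S ∈ T[0,2] ⇒ YES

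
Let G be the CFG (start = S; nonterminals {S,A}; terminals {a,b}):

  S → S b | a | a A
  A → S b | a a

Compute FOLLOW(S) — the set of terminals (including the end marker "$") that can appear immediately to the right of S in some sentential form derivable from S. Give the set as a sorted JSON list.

FIRST iteration:
iter 1:
  A via A→a a: +{a}
  S via S→a: +{a}
  S: {a}  A: {a}
iter 2: (stable)
  S: {a}  A: {a}

Compute FOLLOW by fixpoint:
seed FOLLOW(S) with $
iter 1:
  A→S b: FOLLOW(S) ⊇ FIRST(b) = {b}; new: +{b}
  S→a A: FOLLOW(A) ⊇ FOLLOW(S) ⊇ {$,b}; new: +{$,b}
  FOLLOW[S]={$,b}  FOLLOW[A]={$,b}
iter 2: — fixpoint
  FOLLOW[S]={$,b}  FOLLOW[A]={$,b}

FOLLOW(S) = ["$", "b"]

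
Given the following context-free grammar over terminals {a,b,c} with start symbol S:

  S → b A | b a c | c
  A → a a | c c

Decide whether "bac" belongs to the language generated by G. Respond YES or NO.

CNF form of G:
  S -> T2 A | T2 X3 | c
  A -> T0 T0 | T1 T1
  T0 -> a
  T1 -> c
  T2 -> b
  X3 -> T0 T1

CYK fill:
  T[0,0] 'b' = {T2}  orig:{}
  T[1,1] 'a' = {T0}  orig:{}
  T[2,2] 'c' = {S,T1}  orig:{S}
  T[0,1] 'ba' = ∅
  T[1,2] 'ac' = {X3}  orig:{}
  T[0,2] 'bac' = {S}

S ∈ T[0,2] ⇒ YES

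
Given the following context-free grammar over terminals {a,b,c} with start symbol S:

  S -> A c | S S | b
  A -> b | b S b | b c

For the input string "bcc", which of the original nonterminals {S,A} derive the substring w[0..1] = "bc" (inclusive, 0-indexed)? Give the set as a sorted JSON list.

CNF form of G:
  S -> A T1 | S S | b
  A -> T0 T1 | T0 X2 | b
  T0 -> b
  T1 -> c
  X2 -> S T0

CYK table (by increasing span), restricted to cells inside w[0..1]:
  cell(0,0) b: {A,S,T0}  orig:{A,S}
  cell(1,1) c: {T1}  orig:{}
  cell(0,1) bc: {A,S}

Original NTs in T[0,1] deriving "bc": ["A", "S"]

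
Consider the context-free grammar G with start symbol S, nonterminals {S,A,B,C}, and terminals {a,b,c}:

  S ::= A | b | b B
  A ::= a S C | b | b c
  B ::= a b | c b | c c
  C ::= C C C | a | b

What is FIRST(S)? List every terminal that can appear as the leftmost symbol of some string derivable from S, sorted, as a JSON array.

Compute FIRST by fixpoint:
iter 1:
  A via A→a S C: +{a}
  A via A→b: +{b}
  B via B→a b: +{a}
  B via B→c b: +{c}
  C via C→a: +{a}
  C via C→b: +{b}
  S via S→A: +{a,b}
  FIRST(S)={a,b}  FIRST(A)={a,b}  FIRST(B)={a,c}  FIRST(C)={a,b}
iter 2: (no change)
  FIRST(S)={a,b}  FIRST(A)={a,b}  FIRST(B)={a,c}  FIRST(C)={a,b}

FIRST(S) = ["a", "b"]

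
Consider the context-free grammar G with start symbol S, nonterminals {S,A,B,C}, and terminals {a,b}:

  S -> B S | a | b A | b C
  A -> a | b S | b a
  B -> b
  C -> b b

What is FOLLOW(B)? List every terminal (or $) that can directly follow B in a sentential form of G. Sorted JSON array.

FIRST iteration:
round 1:
  A via A→a: +{a}
  A via A→b S: +{b}
  B via B→b: +{b}
  C via C→b b: +{b}
  S via S→B S: +{b}
  S via S→a: +{a}
  S: {a,b}  A: {a,b}  B: {b}  C: {b}
round 2: — fixpoint
  S: {a,b}  A: {a,b}  B: {b}  C: {b}

Compute FOLLOW by fixpoint:
seed FOLLOW(S) with $
iter 1:
  S→B S: FOLLOW(B) ⊇ FIRST(S) = {a,b}; new: +{a,b}
  S→b A: FOLLOW(A) ⊇ FOLLOW(S) ⊇ {$}; new: +{$}
  S→b C: FOLLOW(C) ⊇ FOLLOW(S) ⊇ {$}; new: +{$}
  FOLLOW(S)={$}  FOLLOW(A)={$}  FOLLOW(B)={a,b}  FOLLOW(C)={$}
iter 2: (stable)
  FOLLOW(S)={$}  FOLLOW(A)={$}  FOLLOW(B)={a,b}  FOLLOW(C)={$}

FOLLOW(B) = ["a", "b"]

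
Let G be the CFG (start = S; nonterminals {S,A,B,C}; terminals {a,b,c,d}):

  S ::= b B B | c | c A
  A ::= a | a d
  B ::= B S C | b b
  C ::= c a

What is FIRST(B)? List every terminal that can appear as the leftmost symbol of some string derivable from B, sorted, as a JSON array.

FIRST sets, iterate to fixpoint:
[1]
  A via A→a: +{a}
  B via B→b b: +{b}
  C via C→c a: +{c}
  S via S→b B B: +{b}
  S via S→c: +{c}
  S: {b,c}  A: {a}  B: {b}  C: {c}
[2] — fixpoint
  S: {b,c}  A: {a}  B: {b}  C: {c}

FIRST(B) = ["b"]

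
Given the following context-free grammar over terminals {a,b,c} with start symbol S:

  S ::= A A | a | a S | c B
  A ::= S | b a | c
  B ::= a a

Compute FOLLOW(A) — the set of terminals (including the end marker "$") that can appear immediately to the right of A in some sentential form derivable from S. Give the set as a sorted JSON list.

Compute FIRST by fixpoint:
iter 1:
  A via A→b a: +{b}
  A via A→c: +{c}
  B via B→a a: +{a}
  S via S→A A: +{b,c}
  S via S→a: +{a}
  S: {a,b,c}  A: {b,c}  B: {a}
iter 2:
  A via A→S: +{a}
  S: {a,b,c}  A: {a,b,c}  B: {a}
iter 3: (no change)
  S: {a,b,c}  A: {a,b,c}  B: {a}

FOLLOW sets:
FOLLOW(S) := {$}
round 1:
  S→A A: FOLLOW(A) ⊇ FIRST(A) = {a,b,c}; new: +{a,b,c}
  S→A A: FOLLOW(A) ⊇ FOLLOW(S) ⊇ {$}; new: +{$}
  S→c B: FOLLOW(B) ⊇ FOLLOW(S) ⊇ {$}; new: +{$}
  S: {$}  A: {$,a,b,c}  B: {$}
round 2:
  A→S: FOLLOW(S) ⊇ FOLLOW(A) ⊇ {$,a,b,c}; new: +{a,b,c}
  S→c B: FOLLOW(B) ⊇ FOLLOW(S) ⊇ {$,a,b,c}; new: +{a,b,c}
  S: {$,a,b,c}  A: {$,a,b,c}  B: {$,a,b,c}
round 3: done
  S: {$,a,b,c}  A: {$,a,b,c}  B: {$,a,b,c}

FOLLOW(A) = ["$", "a", "b", "c"]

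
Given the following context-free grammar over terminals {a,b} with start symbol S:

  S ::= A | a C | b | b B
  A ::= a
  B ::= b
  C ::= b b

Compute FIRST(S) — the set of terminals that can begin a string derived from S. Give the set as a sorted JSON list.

FIRST iteration:
iter 1:
  A via A→a: +{a}
  B via B→b: +{b}
  C via C→b b: +{b}
  S via S→A: +{a}
  S via S→b: +{b}
  S: {a,b}  A: {a}  B: {b}  C: {b}
iter 2: (stable)
  S: {a,b}  A: {a}  B: {b}  C: {b}

FIRST(S) = ["a", "b"]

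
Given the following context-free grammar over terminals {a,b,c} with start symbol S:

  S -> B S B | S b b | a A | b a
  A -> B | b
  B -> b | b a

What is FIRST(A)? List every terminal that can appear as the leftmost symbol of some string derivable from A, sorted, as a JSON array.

FIRST iteration:
pass 1:
  A via A→b: +{b}
  B via B→b: +{b}
  S via S→B S B: +{b}
  S via S→a A: +{a}
  FIRST[S]={a,b}  FIRST[A]={b}  FIRST[B]={b}
pass 2: (no change)
  FIRST[S]={a,b}  FIRST[A]={b}  FIRST[B]={b}

FIRST(A) = ["b"]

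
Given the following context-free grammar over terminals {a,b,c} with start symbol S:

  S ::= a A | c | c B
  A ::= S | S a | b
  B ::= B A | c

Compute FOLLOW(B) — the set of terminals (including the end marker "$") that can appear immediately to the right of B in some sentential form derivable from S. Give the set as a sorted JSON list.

FIRST sets, iterate to fixpoint:
round 1:
  A via A→b: +{b}
  B via B→c: +{c}
  S via S→a A: +{a}
  S via S→c: +{c}
  S: {a,c}  A: {b}  B: {c}
round 2:
  A via A→S: +{a,c}
  S: {a,c}  A: {a,b,c}  B: {c}
round 3: — fixpoint
  S: {a,c}  A: {a,b,c}  B: {c}

Compute FOLLOW by fixpoint:
seed FOLLOW(S) with $
[1]
  A→S a: FOLLOW(S) ⊇ FIRST(a) = {a}; new: +{a}
  B→B A: FOLLOW(B) ⊇ FIRST(A) = {a,b,c}; new: +{a,b,c}
  B→B A: FOLLOW(A) ⊇ FOLLOW(B) ⊇ {a,b,c}; new: +{a,b,c}
  S→a A: FOLLOW(A) ⊇ FOLLOW(S) ⊇ {$,a}; new: +{$}
  S→c B: FOLLOW(B) ⊇ FOLLOW(S) ⊇ {$,a}; new: +{$}
  FOLLOW[S]={$,a}  FOLLOW[A]={$,a,b,c}  FOLLOW[B]={$,a,b,c}
[2]
  A→S: FOLLOW(S) ⊇ FOLLOW(A) ⊇ {$,a,b,c}; new: +{b,c}
  FOLLOW[S]={$,a,b,c}  FOLLOW[A]={$,a,b,c}  FOLLOW[B]={$,a,b,c}
[3] — fixpoint
  FOLLOW[S]={$,a,b,c}  FOLLOW[A]={$,a,b,c}  FOLLOW[B]={$,a,b,c}

FOLLOW(B) = ["$", "a", "b", "c"]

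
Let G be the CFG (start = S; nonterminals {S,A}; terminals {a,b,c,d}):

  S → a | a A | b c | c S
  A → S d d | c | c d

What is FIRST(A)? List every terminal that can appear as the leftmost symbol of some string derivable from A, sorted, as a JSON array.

Compute FIRST by fixpoint:
pass 1:
  A via A→c: +{c}
  S via S→a: +{a}
  S via S→b c: +{b}
  S via S→c S: +{c}
  FIRST(S)={a,b,c}  FIRST(A)={c}
pass 2:
  A via A→S d d: +{a,b}
  FIRST(S)={a,b,c}  FIRST(A)={a,b,c}
pass 3: (stable)
  FIRST(S)={a,b,c}  FIRST(A)={a,b,c}

FIRST(A) = ["a", "b", "c"]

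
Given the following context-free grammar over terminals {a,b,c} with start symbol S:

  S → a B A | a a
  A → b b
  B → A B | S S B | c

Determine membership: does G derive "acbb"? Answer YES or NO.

CNF form of G:
  S -> T1 T1 | T1 X3
  A -> T0 T0
  B -> A B | S X2 | c
  T0 -> b
  T1 -> a
  X2 -> S B
  X3 -> B A

CYK fill:
  cell(0,0) a: {T1}  orig:{}
  cell(1,1) c: {B}
  cell(2,2) b: {T0}  orig:{}
  cell(3,3) b: {T0}  orig:{}
  cell(0,1) ac: ∅
  cell(1,2) cb: ∅
  cell(2,3) bb: {A}
  cell(0,2) acb: ∅
  cell(1,3) cbb: {X3}  orig:{}
  cell(0,3) acbb: {S}

S ∈ T[0,3] ⇒ YES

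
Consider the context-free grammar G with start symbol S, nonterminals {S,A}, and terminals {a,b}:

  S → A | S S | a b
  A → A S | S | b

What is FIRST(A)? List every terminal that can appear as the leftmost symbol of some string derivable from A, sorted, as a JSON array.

FIRST iteration:
round 1:
  A via A→b: +{b}
  S via S→A: +{b}
  S via S→a b: +{a}
  S: {a,b}  A: {b}
round 2:
  A via A→S: +{a}
  S: {a,b}  A: {a,b}
round 3: done
  S: {a,b}  A: {a,b}

FIRST(A) = ["a", "b"]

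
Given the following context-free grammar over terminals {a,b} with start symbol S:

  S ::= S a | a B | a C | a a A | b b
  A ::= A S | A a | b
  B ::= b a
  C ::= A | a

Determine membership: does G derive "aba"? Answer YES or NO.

CNF form of G:
  S -> S T0 | T0 B | T0 C | T0 X2 | T1 T1
  A -> A S | A T0 | b
  B -> T1 T0
  C -> A S | A T0 | a | b
  T0 -> a
  T1 -> b
  X2 -> T0 A

Fill CYK table bottom-up:
  [0..0]={C,T0}  "a"  orig:{C}
  [1..1]={A,C,T1}  "b"  orig:{A,C}
  [2..2]={C,T0}  "a"  orig:{C}
  [0..1]={S,X2}  "ab"  orig:{S}
  [1..2]={A,B,C}  "ba"
  [0..2]={S,X2}  "aba"  orig:{S}

S ∈ T[0,2] ⇒ YES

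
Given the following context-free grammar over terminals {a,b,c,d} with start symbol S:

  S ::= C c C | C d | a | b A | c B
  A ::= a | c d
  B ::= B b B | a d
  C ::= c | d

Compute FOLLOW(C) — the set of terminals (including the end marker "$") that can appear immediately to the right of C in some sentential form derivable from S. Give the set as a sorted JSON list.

Compute FIRST by fixpoint:
pass 1:
  A via A→a: +{a}
  A via A→c d: +{c}
  B via B→a d: +{a}
  C via C→c: +{c}
  C via C→d: +{d}
  S via S→C c C: +{c,d}
  S via S→a: +{a}
  S via S→b A: +{b}
  FIRST[S]={a,b,c,d}  FIRST[A]={a,c}  FIRST[B]={a}  FIRST[C]={c,d}
pass 2: done
  FIRST[S]={a,b,c,d}  FIRST[A]={a,c}  FIRST[B]={a}  FIRST[C]={c,d}

FOLLOW iteration:
FOLLOW(S) := {$}
[1]
  B→B b B: FOLLOW(B) ⊇ FIRST(b) = {b}; new: +{b}
  S→C c C: FOLLOW(C) ⊇ FIRST(c) = {c}; new: +{c}
  S→C c C: FOLLOW(C) ⊇ FOLLOW(S) ⊇ {$}; new: +{$}
  S→C d: FOLLOW(C) ⊇ FIRST(d) = {d}; new: +{d}
  S→b A: FOLLOW(A) ⊇ FOLLOW(S) ⊇ {$}; new: +{$}
  S→c B: FOLLOW(B) ⊇ FOLLOW(S) ⊇ {$}; new: +{$}
  FOLLOW(S)={$}  FOLLOW(A)={$}  FOLLOW(B)={$,b}  FOLLOW(C)={$,c,d}
[2] done
  FOLLOW(S)={$}  FOLLOW(A)={$}  FOLLOW(B)={$,b}  FOLLOW(C)={$,c,d}

FOLLOW(C) = ["$", "c", "d"]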